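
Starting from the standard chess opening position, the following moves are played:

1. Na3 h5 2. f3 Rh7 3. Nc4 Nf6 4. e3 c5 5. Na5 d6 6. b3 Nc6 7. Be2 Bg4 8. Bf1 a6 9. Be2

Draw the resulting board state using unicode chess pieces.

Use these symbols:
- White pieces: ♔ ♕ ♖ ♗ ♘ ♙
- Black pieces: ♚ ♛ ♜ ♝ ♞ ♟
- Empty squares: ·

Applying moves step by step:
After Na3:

♜ ♞ ♝ ♛ ♚ ♝ ♞ ♜
♟ ♟ ♟ ♟ ♟ ♟ ♟ ♟
· · · · · · · ·
· · · · · · · ·
· · · · · · · ·
♘ · · · · · · ·
♙ ♙ ♙ ♙ ♙ ♙ ♙ ♙
♖ · ♗ ♕ ♔ ♗ ♘ ♖


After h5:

♜ ♞ ♝ ♛ ♚ ♝ ♞ ♜
♟ ♟ ♟ ♟ ♟ ♟ ♟ ·
· · · · · · · ·
· · · · · · · ♟
· · · · · · · ·
♘ · · · · · · ·
♙ ♙ ♙ ♙ ♙ ♙ ♙ ♙
♖ · ♗ ♕ ♔ ♗ ♘ ♖


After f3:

♜ ♞ ♝ ♛ ♚ ♝ ♞ ♜
♟ ♟ ♟ ♟ ♟ ♟ ♟ ·
· · · · · · · ·
· · · · · · · ♟
· · · · · · · ·
♘ · · · · ♙ · ·
♙ ♙ ♙ ♙ ♙ · ♙ ♙
♖ · ♗ ♕ ♔ ♗ ♘ ♖


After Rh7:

♜ ♞ ♝ ♛ ♚ ♝ ♞ ·
♟ ♟ ♟ ♟ ♟ ♟ ♟ ♜
· · · · · · · ·
· · · · · · · ♟
· · · · · · · ·
♘ · · · · ♙ · ·
♙ ♙ ♙ ♙ ♙ · ♙ ♙
♖ · ♗ ♕ ♔ ♗ ♘ ♖


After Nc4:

♜ ♞ ♝ ♛ ♚ ♝ ♞ ·
♟ ♟ ♟ ♟ ♟ ♟ ♟ ♜
· · · · · · · ·
· · · · · · · ♟
· · ♘ · · · · ·
· · · · · ♙ · ·
♙ ♙ ♙ ♙ ♙ · ♙ ♙
♖ · ♗ ♕ ♔ ♗ ♘ ♖


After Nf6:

♜ ♞ ♝ ♛ ♚ ♝ · ·
♟ ♟ ♟ ♟ ♟ ♟ ♟ ♜
· · · · · ♞ · ·
· · · · · · · ♟
· · ♘ · · · · ·
· · · · · ♙ · ·
♙ ♙ ♙ ♙ ♙ · ♙ ♙
♖ · ♗ ♕ ♔ ♗ ♘ ♖


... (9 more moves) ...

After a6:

♜ · · ♛ ♚ ♝ · ·
· ♟ · · ♟ ♟ ♟ ♜
♟ · ♞ ♟ · ♞ · ·
♘ · ♟ · · · · ♟
· · · · · · ♝ ·
· ♙ · · ♙ ♙ · ·
♙ · ♙ ♙ · · ♙ ♙
♖ · ♗ ♕ ♔ ♗ ♘ ♖


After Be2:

♜ · · ♛ ♚ ♝ · ·
· ♟ · · ♟ ♟ ♟ ♜
♟ · ♞ ♟ · ♞ · ·
♘ · ♟ · · · · ♟
· · · · · · ♝ ·
· ♙ · · ♙ ♙ · ·
♙ · ♙ ♙ ♗ · ♙ ♙
♖ · ♗ ♕ ♔ · ♘ ♖



  a b c d e f g h
  ─────────────────
8│♜ · · ♛ ♚ ♝ · ·│8
7│· ♟ · · ♟ ♟ ♟ ♜│7
6│♟ · ♞ ♟ · ♞ · ·│6
5│♘ · ♟ · · · · ♟│5
4│· · · · · · ♝ ·│4
3│· ♙ · · ♙ ♙ · ·│3
2│♙ · ♙ ♙ ♗ · ♙ ♙│2
1│♖ · ♗ ♕ ♔ · ♘ ♖│1
  ─────────────────
  a b c d e f g h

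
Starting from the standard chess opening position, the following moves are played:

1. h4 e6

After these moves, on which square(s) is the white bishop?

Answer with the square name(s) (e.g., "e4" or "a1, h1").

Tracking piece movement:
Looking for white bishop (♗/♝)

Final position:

  a b c d e f g h
  ─────────────────
8│♜ ♞ ♝ ♛ ♚ ♝ ♞ ♜│8
7│♟ ♟ ♟ ♟ · ♟ ♟ ♟│7
6│· · · · ♟ · · ·│6
5│· · · · · · · ·│5
4│· · · · · · · ♙│4
3│· · · · · · · ·│3
2│♙ ♙ ♙ ♙ ♙ ♙ ♙ ·│2
1│♖ ♘ ♗ ♕ ♔ ♗ ♘ ♖│1
  ─────────────────
  a b c d e f g h


c1, f1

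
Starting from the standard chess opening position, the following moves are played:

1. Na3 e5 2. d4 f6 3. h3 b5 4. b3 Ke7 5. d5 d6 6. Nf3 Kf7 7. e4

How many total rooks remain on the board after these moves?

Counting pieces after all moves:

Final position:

  a b c d e f g h
  ─────────────────
8│♜ ♞ ♝ ♛ · ♝ ♞ ♜│8
7│♟ · ♟ · · ♚ ♟ ♟│7
6│· · · ♟ · ♟ · ·│6
5│· ♟ · ♙ ♟ · · ·│5
4│· · · · ♙ · · ·│4
3│♘ ♙ · · · ♘ · ♙│3
2│♙ · ♙ · · ♙ ♙ ·│2
1│♖ · ♗ ♕ ♔ ♗ · ♖│1
  ─────────────────
  a b c d e f g h


4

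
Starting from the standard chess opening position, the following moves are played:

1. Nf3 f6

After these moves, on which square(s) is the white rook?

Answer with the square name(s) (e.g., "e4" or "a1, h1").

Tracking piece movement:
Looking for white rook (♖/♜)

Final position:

  a b c d e f g h
  ─────────────────
8│♜ ♞ ♝ ♛ ♚ ♝ ♞ ♜│8
7│♟ ♟ ♟ ♟ ♟ · ♟ ♟│7
6│· · · · · ♟ · ·│6
5│· · · · · · · ·│5
4│· · · · · · · ·│4
3│· · · · · ♘ · ·│3
2│♙ ♙ ♙ ♙ ♙ ♙ ♙ ♙│2
1│♖ ♘ ♗ ♕ ♔ ♗ · ♖│1
  ─────────────────
  a b c d e f g h


a1, h1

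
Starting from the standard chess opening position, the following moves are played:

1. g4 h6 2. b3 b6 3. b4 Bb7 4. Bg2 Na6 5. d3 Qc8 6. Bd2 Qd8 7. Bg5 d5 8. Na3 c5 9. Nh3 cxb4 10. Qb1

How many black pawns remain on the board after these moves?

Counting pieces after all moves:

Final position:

  a b c d e f g h
  ─────────────────
8│♜ · · ♛ ♚ ♝ ♞ ♜│8
7│♟ ♝ · · ♟ ♟ ♟ ·│7
6│♞ ♟ · · · · · ♟│6
5│· · · ♟ · · ♗ ·│5
4│· ♟ · · · · ♙ ·│4
3│♘ · · ♙ · · · ♘│3
2│♙ · ♙ · ♙ ♙ ♗ ♙│2
1│♖ ♕ · · ♔ · · ♖│1
  ─────────────────
  a b c d e f g h


8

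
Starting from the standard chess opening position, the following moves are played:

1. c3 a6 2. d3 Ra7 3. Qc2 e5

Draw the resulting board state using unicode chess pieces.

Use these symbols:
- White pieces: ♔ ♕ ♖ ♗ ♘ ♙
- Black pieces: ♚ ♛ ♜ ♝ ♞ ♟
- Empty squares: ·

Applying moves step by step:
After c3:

♜ ♞ ♝ ♛ ♚ ♝ ♞ ♜
♟ ♟ ♟ ♟ ♟ ♟ ♟ ♟
· · · · · · · ·
· · · · · · · ·
· · · · · · · ·
· · ♙ · · · · ·
♙ ♙ · ♙ ♙ ♙ ♙ ♙
♖ ♘ ♗ ♕ ♔ ♗ ♘ ♖


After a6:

♜ ♞ ♝ ♛ ♚ ♝ ♞ ♜
· ♟ ♟ ♟ ♟ ♟ ♟ ♟
♟ · · · · · · ·
· · · · · · · ·
· · · · · · · ·
· · ♙ · · · · ·
♙ ♙ · ♙ ♙ ♙ ♙ ♙
♖ ♘ ♗ ♕ ♔ ♗ ♘ ♖


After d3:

♜ ♞ ♝ ♛ ♚ ♝ ♞ ♜
· ♟ ♟ ♟ ♟ ♟ ♟ ♟
♟ · · · · · · ·
· · · · · · · ·
· · · · · · · ·
· · ♙ ♙ · · · ·
♙ ♙ · · ♙ ♙ ♙ ♙
♖ ♘ ♗ ♕ ♔ ♗ ♘ ♖


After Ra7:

· ♞ ♝ ♛ ♚ ♝ ♞ ♜
♜ ♟ ♟ ♟ ♟ ♟ ♟ ♟
♟ · · · · · · ·
· · · · · · · ·
· · · · · · · ·
· · ♙ ♙ · · · ·
♙ ♙ · · ♙ ♙ ♙ ♙
♖ ♘ ♗ ♕ ♔ ♗ ♘ ♖


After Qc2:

· ♞ ♝ ♛ ♚ ♝ ♞ ♜
♜ ♟ ♟ ♟ ♟ ♟ ♟ ♟
♟ · · · · · · ·
· · · · · · · ·
· · · · · · · ·
· · ♙ ♙ · · · ·
♙ ♙ ♕ · ♙ ♙ ♙ ♙
♖ ♘ ♗ · ♔ ♗ ♘ ♖


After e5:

· ♞ ♝ ♛ ♚ ♝ ♞ ♜
♜ ♟ ♟ ♟ · ♟ ♟ ♟
♟ · · · · · · ·
· · · · ♟ · · ·
· · · · · · · ·
· · ♙ ♙ · · · ·
♙ ♙ ♕ · ♙ ♙ ♙ ♙
♖ ♘ ♗ · ♔ ♗ ♘ ♖



  a b c d e f g h
  ─────────────────
8│· ♞ ♝ ♛ ♚ ♝ ♞ ♜│8
7│♜ ♟ ♟ ♟ · ♟ ♟ ♟│7
6│♟ · · · · · · ·│6
5│· · · · ♟ · · ·│5
4│· · · · · · · ·│4
3│· · ♙ ♙ · · · ·│3
2│♙ ♙ ♕ · ♙ ♙ ♙ ♙│2
1│♖ ♘ ♗ · ♔ ♗ ♘ ♖│1
  ─────────────────
  a b c d e f g h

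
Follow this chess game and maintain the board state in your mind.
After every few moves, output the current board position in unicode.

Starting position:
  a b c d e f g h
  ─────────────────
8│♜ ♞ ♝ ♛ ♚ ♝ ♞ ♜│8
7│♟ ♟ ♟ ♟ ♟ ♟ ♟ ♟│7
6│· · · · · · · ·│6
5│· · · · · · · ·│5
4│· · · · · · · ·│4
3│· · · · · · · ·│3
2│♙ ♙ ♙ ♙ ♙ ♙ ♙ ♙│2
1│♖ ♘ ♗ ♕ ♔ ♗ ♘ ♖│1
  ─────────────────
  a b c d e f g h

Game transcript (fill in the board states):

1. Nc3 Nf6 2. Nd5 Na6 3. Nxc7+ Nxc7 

  a b c d e f g h
  ─────────────────
8│♜ · ♝ ♛ ♚ ♝ · ♜│8
7│♟ ♟ ♞ ♟ ♟ ♟ ♟ ♟│7
6│· · · · · ♞ · ·│6
5│· · · · · · · ·│5
4│· · · · · · · ·│4
3│· · · · · · · ·│3
2│♙ ♙ ♙ ♙ ♙ ♙ ♙ ♙│2
1│♖ · ♗ ♕ ♔ ♗ ♘ ♖│1
  ─────────────────
  a b c d e f g h

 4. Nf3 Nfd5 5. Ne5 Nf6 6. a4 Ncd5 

  a b c d e f g h
  ─────────────────
8│♜ · ♝ ♛ ♚ ♝ · ♜│8
7│♟ ♟ · ♟ ♟ ♟ ♟ ♟│7
6│· · · · · ♞ · ·│6
5│· · · ♞ ♘ · · ·│5
4│♙ · · · · · · ·│4
3│· · · · · · · ·│3
2│· ♙ ♙ ♙ ♙ ♙ ♙ ♙│2
1│♖ · ♗ ♕ ♔ ♗ · ♖│1
  ─────────────────
  a b c d e f g h

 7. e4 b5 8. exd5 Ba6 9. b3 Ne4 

  a b c d e f g h
  ─────────────────
8│♜ · · ♛ ♚ ♝ · ♜│8
7│♟ · · ♟ ♟ ♟ ♟ ♟│7
6│♝ · · · · · · ·│6
5│· ♟ · ♙ ♘ · · ·│5
4│♙ · · · ♞ · · ·│4
3│· ♙ · · · · · ·│3
2│· · ♙ ♙ · ♙ ♙ ♙│2
1│♖ · ♗ ♕ ♔ ♗ · ♖│1
  ─────────────────
  a b c d e f g h

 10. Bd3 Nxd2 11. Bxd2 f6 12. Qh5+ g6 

  a b c d e f g h
  ─────────────────
8│♜ · · ♛ ♚ ♝ · ♜│8
7│♟ · · ♟ ♟ · · ♟│7
6│♝ · · · · ♟ ♟ ·│6
5│· ♟ · ♙ ♘ · · ♕│5
4│♙ · · · · · · ·│4
3│· ♙ · ♗ · · · ·│3
2│· · ♙ ♗ · ♙ ♙ ♙│2
1│♖ · · · ♔ · · ♖│1
  ─────────────────
  a b c d e f g h



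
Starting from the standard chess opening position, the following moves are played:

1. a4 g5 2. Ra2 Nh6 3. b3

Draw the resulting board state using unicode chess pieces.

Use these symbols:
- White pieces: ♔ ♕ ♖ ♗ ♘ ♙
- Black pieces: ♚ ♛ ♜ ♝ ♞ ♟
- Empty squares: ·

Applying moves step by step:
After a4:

♜ ♞ ♝ ♛ ♚ ♝ ♞ ♜
♟ ♟ ♟ ♟ ♟ ♟ ♟ ♟
· · · · · · · ·
· · · · · · · ·
♙ · · · · · · ·
· · · · · · · ·
· ♙ ♙ ♙ ♙ ♙ ♙ ♙
♖ ♘ ♗ ♕ ♔ ♗ ♘ ♖


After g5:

♜ ♞ ♝ ♛ ♚ ♝ ♞ ♜
♟ ♟ ♟ ♟ ♟ ♟ · ♟
· · · · · · · ·
· · · · · · ♟ ·
♙ · · · · · · ·
· · · · · · · ·
· ♙ ♙ ♙ ♙ ♙ ♙ ♙
♖ ♘ ♗ ♕ ♔ ♗ ♘ ♖


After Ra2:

♜ ♞ ♝ ♛ ♚ ♝ ♞ ♜
♟ ♟ ♟ ♟ ♟ ♟ · ♟
· · · · · · · ·
· · · · · · ♟ ·
♙ · · · · · · ·
· · · · · · · ·
♖ ♙ ♙ ♙ ♙ ♙ ♙ ♙
· ♘ ♗ ♕ ♔ ♗ ♘ ♖


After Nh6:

♜ ♞ ♝ ♛ ♚ ♝ · ♜
♟ ♟ ♟ ♟ ♟ ♟ · ♟
· · · · · · · ♞
· · · · · · ♟ ·
♙ · · · · · · ·
· · · · · · · ·
♖ ♙ ♙ ♙ ♙ ♙ ♙ ♙
· ♘ ♗ ♕ ♔ ♗ ♘ ♖


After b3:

♜ ♞ ♝ ♛ ♚ ♝ · ♜
♟ ♟ ♟ ♟ ♟ ♟ · ♟
· · · · · · · ♞
· · · · · · ♟ ·
♙ · · · · · · ·
· ♙ · · · · · ·
♖ · ♙ ♙ ♙ ♙ ♙ ♙
· ♘ ♗ ♕ ♔ ♗ ♘ ♖



  a b c d e f g h
  ─────────────────
8│♜ ♞ ♝ ♛ ♚ ♝ · ♜│8
7│♟ ♟ ♟ ♟ ♟ ♟ · ♟│7
6│· · · · · · · ♞│6
5│· · · · · · ♟ ·│5
4│♙ · · · · · · ·│4
3│· ♙ · · · · · ·│3
2│♖ · ♙ ♙ ♙ ♙ ♙ ♙│2
1│· ♘ ♗ ♕ ♔ ♗ ♘ ♖│1
  ─────────────────
  a b c d e f g h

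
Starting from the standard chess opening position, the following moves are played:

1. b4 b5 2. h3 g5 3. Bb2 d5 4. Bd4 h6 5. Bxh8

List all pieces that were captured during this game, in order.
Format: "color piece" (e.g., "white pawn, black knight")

Tracking captures:
  Bxh8: captured black rook

black rook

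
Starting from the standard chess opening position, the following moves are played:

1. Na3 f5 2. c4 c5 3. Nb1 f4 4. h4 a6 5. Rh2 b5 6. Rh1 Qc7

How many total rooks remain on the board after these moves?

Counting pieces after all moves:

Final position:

  a b c d e f g h
  ─────────────────
8│♜ ♞ ♝ · ♚ ♝ ♞ ♜│8
7│· · ♛ ♟ ♟ · ♟ ♟│7
6│♟ · · · · · · ·│6
5│· ♟ ♟ · · · · ·│5
4│· · ♙ · · ♟ · ♙│4
3│· · · · · · · ·│3
2│♙ ♙ · ♙ ♙ ♙ ♙ ·│2
1│♖ ♘ ♗ ♕ ♔ ♗ ♘ ♖│1
  ─────────────────
  a b c d e f g h


4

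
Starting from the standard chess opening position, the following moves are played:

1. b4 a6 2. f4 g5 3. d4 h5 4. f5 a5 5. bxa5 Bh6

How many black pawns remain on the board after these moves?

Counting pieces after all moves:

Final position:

  a b c d e f g h
  ─────────────────
8│♜ ♞ ♝ ♛ ♚ · ♞ ♜│8
7│· ♟ ♟ ♟ ♟ ♟ · ·│7
6│· · · · · · · ♝│6
5│♙ · · · · ♙ ♟ ♟│5
4│· · · ♙ · · · ·│4
3│· · · · · · · ·│3
2│♙ · ♙ · ♙ · ♙ ♙│2
1│♖ ♘ ♗ ♕ ♔ ♗ ♘ ♖│1
  ─────────────────
  a b c d e f g h


7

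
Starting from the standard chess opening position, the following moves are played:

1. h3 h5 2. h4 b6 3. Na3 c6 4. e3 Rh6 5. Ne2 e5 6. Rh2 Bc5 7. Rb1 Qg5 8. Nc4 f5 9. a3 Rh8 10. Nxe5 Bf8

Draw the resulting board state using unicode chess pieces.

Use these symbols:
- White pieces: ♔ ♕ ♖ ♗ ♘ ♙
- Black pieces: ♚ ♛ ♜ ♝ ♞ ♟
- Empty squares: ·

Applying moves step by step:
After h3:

♜ ♞ ♝ ♛ ♚ ♝ ♞ ♜
♟ ♟ ♟ ♟ ♟ ♟ ♟ ♟
· · · · · · · ·
· · · · · · · ·
· · · · · · · ·
· · · · · · · ♙
♙ ♙ ♙ ♙ ♙ ♙ ♙ ·
♖ ♘ ♗ ♕ ♔ ♗ ♘ ♖


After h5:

♜ ♞ ♝ ♛ ♚ ♝ ♞ ♜
♟ ♟ ♟ ♟ ♟ ♟ ♟ ·
· · · · · · · ·
· · · · · · · ♟
· · · · · · · ·
· · · · · · · ♙
♙ ♙ ♙ ♙ ♙ ♙ ♙ ·
♖ ♘ ♗ ♕ ♔ ♗ ♘ ♖


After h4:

♜ ♞ ♝ ♛ ♚ ♝ ♞ ♜
♟ ♟ ♟ ♟ ♟ ♟ ♟ ·
· · · · · · · ·
· · · · · · · ♟
· · · · · · · ♙
· · · · · · · ·
♙ ♙ ♙ ♙ ♙ ♙ ♙ ·
♖ ♘ ♗ ♕ ♔ ♗ ♘ ♖


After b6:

♜ ♞ ♝ ♛ ♚ ♝ ♞ ♜
♟ · ♟ ♟ ♟ ♟ ♟ ·
· ♟ · · · · · ·
· · · · · · · ♟
· · · · · · · ♙
· · · · · · · ·
♙ ♙ ♙ ♙ ♙ ♙ ♙ ·
♖ ♘ ♗ ♕ ♔ ♗ ♘ ♖


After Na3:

♜ ♞ ♝ ♛ ♚ ♝ ♞ ♜
♟ · ♟ ♟ ♟ ♟ ♟ ·
· ♟ · · · · · ·
· · · · · · · ♟
· · · · · · · ♙
♘ · · · · · · ·
♙ ♙ ♙ ♙ ♙ ♙ ♙ ·
♖ · ♗ ♕ ♔ ♗ ♘ ♖


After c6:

♜ ♞ ♝ ♛ ♚ ♝ ♞ ♜
♟ · · ♟ ♟ ♟ ♟ ·
· ♟ ♟ · · · · ·
· · · · · · · ♟
· · · · · · · ♙
♘ · · · · · · ·
♙ ♙ ♙ ♙ ♙ ♙ ♙ ·
♖ · ♗ ♕ ♔ ♗ ♘ ♖


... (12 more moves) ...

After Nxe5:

♜ ♞ ♝ · ♚ · ♞ ♜
♟ · · ♟ · · ♟ ·
· ♟ ♟ · · · · ·
· · ♝ · ♘ ♟ ♛ ♟
· · · · · · · ♙
♙ · · · ♙ · · ·
· ♙ ♙ ♙ ♘ ♙ ♙ ♖
· ♖ ♗ ♕ ♔ ♗ · ·


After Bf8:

♜ ♞ ♝ · ♚ ♝ ♞ ♜
♟ · · ♟ · · ♟ ·
· ♟ ♟ · · · · ·
· · · · ♘ ♟ ♛ ♟
· · · · · · · ♙
♙ · · · ♙ · · ·
· ♙ ♙ ♙ ♘ ♙ ♙ ♖
· ♖ ♗ ♕ ♔ ♗ · ·



  a b c d e f g h
  ─────────────────
8│♜ ♞ ♝ · ♚ ♝ ♞ ♜│8
7│♟ · · ♟ · · ♟ ·│7
6│· ♟ ♟ · · · · ·│6
5│· · · · ♘ ♟ ♛ ♟│5
4│· · · · · · · ♙│4
3│♙ · · · ♙ · · ·│3
2│· ♙ ♙ ♙ ♘ ♙ ♙ ♖│2
1│· ♖ ♗ ♕ ♔ ♗ · ·│1
  ─────────────────
  a b c d e f g h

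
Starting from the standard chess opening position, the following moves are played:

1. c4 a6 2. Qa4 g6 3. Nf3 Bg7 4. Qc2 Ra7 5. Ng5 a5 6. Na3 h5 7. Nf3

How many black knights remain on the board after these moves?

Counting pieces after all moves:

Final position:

  a b c d e f g h
  ─────────────────
8│· ♞ ♝ ♛ ♚ · ♞ ♜│8
7│♜ ♟ ♟ ♟ ♟ ♟ ♝ ·│7
6│· · · · · · ♟ ·│6
5│♟ · · · · · · ♟│5
4│· · ♙ · · · · ·│4
3│♘ · · · · ♘ · ·│3
2│♙ ♙ ♕ ♙ ♙ ♙ ♙ ♙│2
1│♖ · ♗ · ♔ ♗ · ♖│1
  ─────────────────
  a b c d e f g h


2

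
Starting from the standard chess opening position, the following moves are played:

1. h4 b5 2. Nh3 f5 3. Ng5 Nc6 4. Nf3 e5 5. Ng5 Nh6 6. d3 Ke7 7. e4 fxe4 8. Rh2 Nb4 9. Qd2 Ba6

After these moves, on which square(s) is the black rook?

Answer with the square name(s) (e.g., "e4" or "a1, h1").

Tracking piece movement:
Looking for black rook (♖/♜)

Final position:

  a b c d e f g h
  ─────────────────
8│♜ · · ♛ · ♝ · ♜│8
7│♟ · ♟ ♟ ♚ · ♟ ♟│7
6│♝ · · · · · · ♞│6
5│· ♟ · · ♟ · ♘ ·│5
4│· ♞ · · ♟ · · ♙│4
3│· · · ♙ · · · ·│3
2│♙ ♙ ♙ ♕ · ♙ ♙ ♖│2
1│♖ ♘ ♗ · ♔ ♗ · ·│1
  ─────────────────
  a b c d e f g h


a8, h8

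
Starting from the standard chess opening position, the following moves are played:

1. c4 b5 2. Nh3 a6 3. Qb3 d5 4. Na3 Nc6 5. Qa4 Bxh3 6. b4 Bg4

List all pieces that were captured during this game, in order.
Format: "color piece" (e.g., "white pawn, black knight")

Tracking captures:
  Bxh3: captured white knight

white knight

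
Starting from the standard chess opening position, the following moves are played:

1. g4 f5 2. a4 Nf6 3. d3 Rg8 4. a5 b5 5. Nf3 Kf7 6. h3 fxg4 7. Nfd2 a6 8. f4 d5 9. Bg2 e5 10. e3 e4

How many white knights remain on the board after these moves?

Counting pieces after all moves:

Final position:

  a b c d e f g h
  ─────────────────
8│♜ ♞ ♝ ♛ · ♝ ♜ ·│8
7│· · ♟ · · ♚ ♟ ♟│7
6│♟ · · · · ♞ · ·│6
5│♙ ♟ · ♟ · · · ·│5
4│· · · · ♟ ♙ ♟ ·│4
3│· · · ♙ ♙ · · ♙│3
2│· ♙ ♙ ♘ · · ♗ ·│2
1│♖ ♘ ♗ ♕ ♔ · · ♖│1
  ─────────────────
  a b c d e f g h


2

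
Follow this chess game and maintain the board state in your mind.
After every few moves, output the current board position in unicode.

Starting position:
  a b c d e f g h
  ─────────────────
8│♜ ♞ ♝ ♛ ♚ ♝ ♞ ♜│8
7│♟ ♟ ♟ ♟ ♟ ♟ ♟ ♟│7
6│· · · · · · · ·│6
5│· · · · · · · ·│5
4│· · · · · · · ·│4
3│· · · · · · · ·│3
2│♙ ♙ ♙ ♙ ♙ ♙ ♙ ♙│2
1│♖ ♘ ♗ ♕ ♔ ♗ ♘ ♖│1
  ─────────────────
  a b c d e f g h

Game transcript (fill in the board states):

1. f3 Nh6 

  a b c d e f g h
  ─────────────────
8│♜ ♞ ♝ ♛ ♚ ♝ · ♜│8
7│♟ ♟ ♟ ♟ ♟ ♟ ♟ ♟│7
6│· · · · · · · ♞│6
5│· · · · · · · ·│5
4│· · · · · · · ·│4
3│· · · · · ♙ · ·│3
2│♙ ♙ ♙ ♙ ♙ · ♙ ♙│2
1│♖ ♘ ♗ ♕ ♔ ♗ ♘ ♖│1
  ─────────────────
  a b c d e f g h

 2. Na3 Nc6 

  a b c d e f g h
  ─────────────────
8│♜ · ♝ ♛ ♚ ♝ · ♜│8
7│♟ ♟ ♟ ♟ ♟ ♟ ♟ ♟│7
6│· · ♞ · · · · ♞│6
5│· · · · · · · ·│5
4│· · · · · · · ·│4
3│♘ · · · · ♙ · ·│3
2│♙ ♙ ♙ ♙ ♙ · ♙ ♙│2
1│♖ · ♗ ♕ ♔ ♗ ♘ ♖│1
  ─────────────────
  a b c d e f g h

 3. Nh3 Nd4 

  a b c d e f g h
  ─────────────────
8│♜ · ♝ ♛ ♚ ♝ · ♜│8
7│♟ ♟ ♟ ♟ ♟ ♟ ♟ ♟│7
6│· · · · · · · ♞│6
5│· · · · · · · ·│5
4│· · · ♞ · · · ·│4
3│♘ · · · · ♙ · ♘│3
2│♙ ♙ ♙ ♙ ♙ · ♙ ♙│2
1│♖ · ♗ ♕ ♔ ♗ · ♖│1
  ─────────────────
  a b c d e f g h

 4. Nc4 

  a b c d e f g h
  ─────────────────
8│♜ · ♝ ♛ ♚ ♝ · ♜│8
7│♟ ♟ ♟ ♟ ♟ ♟ ♟ ♟│7
6│· · · · · · · ♞│6
5│· · · · · · · ·│5
4│· · ♘ ♞ · · · ·│4
3│· · · · · ♙ · ♘│3
2│♙ ♙ ♙ ♙ ♙ · ♙ ♙│2
1│♖ · ♗ ♕ ♔ ♗ · ♖│1
  ─────────────────
  a b c d e f g h


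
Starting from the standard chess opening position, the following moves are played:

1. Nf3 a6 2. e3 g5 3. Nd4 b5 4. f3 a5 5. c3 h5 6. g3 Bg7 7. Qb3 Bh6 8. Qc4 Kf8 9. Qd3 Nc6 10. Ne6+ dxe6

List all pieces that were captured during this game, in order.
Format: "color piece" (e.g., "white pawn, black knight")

Tracking captures:
  dxe6: captured white knight

white knight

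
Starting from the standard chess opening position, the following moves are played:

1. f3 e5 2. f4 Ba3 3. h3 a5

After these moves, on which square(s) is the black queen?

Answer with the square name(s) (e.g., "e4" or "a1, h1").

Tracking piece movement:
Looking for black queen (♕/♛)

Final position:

  a b c d e f g h
  ─────────────────
8│♜ ♞ ♝ ♛ ♚ · ♞ ♜│8
7│· ♟ ♟ ♟ · ♟ ♟ ♟│7
6│· · · · · · · ·│6
5│♟ · · · ♟ · · ·│5
4│· · · · · ♙ · ·│4
3│♝ · · · · · · ♙│3
2│♙ ♙ ♙ ♙ ♙ · ♙ ·│2
1│♖ ♘ ♗ ♕ ♔ ♗ ♘ ♖│1
  ─────────────────
  a b c d e f g h


d8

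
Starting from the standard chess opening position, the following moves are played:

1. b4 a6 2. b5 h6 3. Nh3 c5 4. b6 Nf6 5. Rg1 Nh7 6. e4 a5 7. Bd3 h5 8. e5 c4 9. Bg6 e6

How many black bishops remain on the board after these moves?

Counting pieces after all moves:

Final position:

  a b c d e f g h
  ─────────────────
8│♜ ♞ ♝ ♛ ♚ ♝ · ♜│8
7│· ♟ · ♟ · ♟ ♟ ♞│7
6│· ♙ · · ♟ · ♗ ·│6
5│♟ · · · ♙ · · ♟│5
4│· · ♟ · · · · ·│4
3│· · · · · · · ♘│3
2│♙ · ♙ ♙ · ♙ ♙ ♙│2
1│♖ ♘ ♗ ♕ ♔ · ♖ ·│1
  ─────────────────
  a b c d e f g h


2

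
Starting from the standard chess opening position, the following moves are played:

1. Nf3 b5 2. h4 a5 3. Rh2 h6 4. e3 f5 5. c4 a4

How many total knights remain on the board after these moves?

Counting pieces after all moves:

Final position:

  a b c d e f g h
  ─────────────────
8│♜ ♞ ♝ ♛ ♚ ♝ ♞ ♜│8
7│· · ♟ ♟ ♟ · ♟ ·│7
6│· · · · · · · ♟│6
5│· ♟ · · · ♟ · ·│5
4│♟ · ♙ · · · · ♙│4
3│· · · · ♙ ♘ · ·│3
2│♙ ♙ · ♙ · ♙ ♙ ♖│2
1│♖ ♘ ♗ ♕ ♔ ♗ · ·│1
  ─────────────────
  a b c d e f g h


4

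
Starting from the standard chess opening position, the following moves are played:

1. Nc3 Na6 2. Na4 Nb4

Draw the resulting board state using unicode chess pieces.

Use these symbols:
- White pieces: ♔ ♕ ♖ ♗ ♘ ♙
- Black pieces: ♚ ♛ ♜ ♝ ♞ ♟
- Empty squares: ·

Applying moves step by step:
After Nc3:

♜ ♞ ♝ ♛ ♚ ♝ ♞ ♜
♟ ♟ ♟ ♟ ♟ ♟ ♟ ♟
· · · · · · · ·
· · · · · · · ·
· · · · · · · ·
· · ♘ · · · · ·
♙ ♙ ♙ ♙ ♙ ♙ ♙ ♙
♖ · ♗ ♕ ♔ ♗ ♘ ♖


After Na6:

♜ · ♝ ♛ ♚ ♝ ♞ ♜
♟ ♟ ♟ ♟ ♟ ♟ ♟ ♟
♞ · · · · · · ·
· · · · · · · ·
· · · · · · · ·
· · ♘ · · · · ·
♙ ♙ ♙ ♙ ♙ ♙ ♙ ♙
♖ · ♗ ♕ ♔ ♗ ♘ ♖


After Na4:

♜ · ♝ ♛ ♚ ♝ ♞ ♜
♟ ♟ ♟ ♟ ♟ ♟ ♟ ♟
♞ · · · · · · ·
· · · · · · · ·
♘ · · · · · · ·
· · · · · · · ·
♙ ♙ ♙ ♙ ♙ ♙ ♙ ♙
♖ · ♗ ♕ ♔ ♗ ♘ ♖


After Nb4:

♜ · ♝ ♛ ♚ ♝ ♞ ♜
♟ ♟ ♟ ♟ ♟ ♟ ♟ ♟
· · · · · · · ·
· · · · · · · ·
♘ ♞ · · · · · ·
· · · · · · · ·
♙ ♙ ♙ ♙ ♙ ♙ ♙ ♙
♖ · ♗ ♕ ♔ ♗ ♘ ♖



  a b c d e f g h
  ─────────────────
8│♜ · ♝ ♛ ♚ ♝ ♞ ♜│8
7│♟ ♟ ♟ ♟ ♟ ♟ ♟ ♟│7
6│· · · · · · · ·│6
5│· · · · · · · ·│5
4│♘ ♞ · · · · · ·│4
3│· · · · · · · ·│3
2│♙ ♙ ♙ ♙ ♙ ♙ ♙ ♙│2
1│♖ · ♗ ♕ ♔ ♗ ♘ ♖│1
  ─────────────────
  a b c d e f g h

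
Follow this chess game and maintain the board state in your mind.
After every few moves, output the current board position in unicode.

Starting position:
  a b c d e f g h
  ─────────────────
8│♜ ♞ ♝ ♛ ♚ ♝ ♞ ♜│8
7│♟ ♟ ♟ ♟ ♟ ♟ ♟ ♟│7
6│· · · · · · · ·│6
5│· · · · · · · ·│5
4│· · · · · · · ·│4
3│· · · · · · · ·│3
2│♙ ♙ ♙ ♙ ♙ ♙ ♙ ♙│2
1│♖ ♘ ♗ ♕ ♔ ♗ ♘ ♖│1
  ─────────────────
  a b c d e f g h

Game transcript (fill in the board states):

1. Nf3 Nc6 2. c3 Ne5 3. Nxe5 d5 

  a b c d e f g h
  ─────────────────
8│♜ · ♝ ♛ ♚ ♝ ♞ ♜│8
7│♟ ♟ ♟ · ♟ ♟ ♟ ♟│7
6│· · · · · · · ·│6
5│· · · ♟ ♘ · · ·│5
4│· · · · · · · ·│4
3│· · ♙ · · · · ·│3
2│♙ ♙ · ♙ ♙ ♙ ♙ ♙│2
1│♖ ♘ ♗ ♕ ♔ ♗ · ♖│1
  ─────────────────
  a b c d e f g h

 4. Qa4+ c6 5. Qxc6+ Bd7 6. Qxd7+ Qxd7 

  a b c d e f g h
  ─────────────────
8│♜ · · · ♚ ♝ ♞ ♜│8
7│♟ ♟ · ♛ ♟ ♟ ♟ ♟│7
6│· · · · · · · ·│6
5│· · · ♟ ♘ · · ·│5
4│· · · · · · · ·│4
3│· · ♙ · · · · ·│3
2│♙ ♙ · ♙ ♙ ♙ ♙ ♙│2
1│♖ ♘ ♗ · ♔ ♗ · ♖│1
  ─────────────────
  a b c d e f g h

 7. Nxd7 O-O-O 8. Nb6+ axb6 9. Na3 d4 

  a b c d e f g h
  ─────────────────
8│· · ♚ ♜ · ♝ ♞ ♜│8
7│· ♟ · · ♟ ♟ ♟ ♟│7
6│· ♟ · · · · · ·│6
5│· · · · · · · ·│5
4│· · · ♟ · · · ·│4
3│♘ · ♙ · · · · ·│3
2│♙ ♙ · ♙ ♙ ♙ ♙ ♙│2
1│♖ · ♗ · ♔ ♗ · ♖│1
  ─────────────────
  a b c d e f g h

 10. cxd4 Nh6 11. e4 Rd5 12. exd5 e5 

  a b c d e f g h
  ─────────────────
8│· · ♚ · · ♝ · ♜│8
7│· ♟ · · · ♟ ♟ ♟│7
6│· ♟ · · · · · ♞│6
5│· · · ♙ ♟ · · ·│5
4│· · · ♙ · · · ·│4
3│♘ · · · · · · ·│3
2│♙ ♙ · ♙ · ♙ ♙ ♙│2
1│♖ · ♗ · ♔ ♗ · ♖│1
  ─────────────────
  a b c d e f g h

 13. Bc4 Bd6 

  a b c d e f g h
  ─────────────────
8│· · ♚ · · · · ♜│8
7│· ♟ · · · ♟ ♟ ♟│7
6│· ♟ · ♝ · · · ♞│6
5│· · · ♙ ♟ · · ·│5
4│· · ♗ ♙ · · · ·│4
3│♘ · · · · · · ·│3
2│♙ ♙ · ♙ · ♙ ♙ ♙│2
1│♖ · ♗ · ♔ · · ♖│1
  ─────────────────
  a b c d e f g h


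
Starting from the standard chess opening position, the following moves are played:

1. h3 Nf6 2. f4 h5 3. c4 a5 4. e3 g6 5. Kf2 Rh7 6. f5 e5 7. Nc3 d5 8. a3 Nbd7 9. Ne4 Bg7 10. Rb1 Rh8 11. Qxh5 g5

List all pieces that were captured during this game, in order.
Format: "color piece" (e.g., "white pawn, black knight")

Tracking captures:
  Qxh5: captured black pawn

black pawn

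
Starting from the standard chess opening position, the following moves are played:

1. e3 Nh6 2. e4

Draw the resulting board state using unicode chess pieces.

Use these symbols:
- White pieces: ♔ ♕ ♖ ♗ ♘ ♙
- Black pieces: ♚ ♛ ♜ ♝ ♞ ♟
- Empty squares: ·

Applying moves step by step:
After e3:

♜ ♞ ♝ ♛ ♚ ♝ ♞ ♜
♟ ♟ ♟ ♟ ♟ ♟ ♟ ♟
· · · · · · · ·
· · · · · · · ·
· · · · · · · ·
· · · · ♙ · · ·
♙ ♙ ♙ ♙ · ♙ ♙ ♙
♖ ♘ ♗ ♕ ♔ ♗ ♘ ♖


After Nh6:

♜ ♞ ♝ ♛ ♚ ♝ · ♜
♟ ♟ ♟ ♟ ♟ ♟ ♟ ♟
· · · · · · · ♞
· · · · · · · ·
· · · · · · · ·
· · · · ♙ · · ·
♙ ♙ ♙ ♙ · ♙ ♙ ♙
♖ ♘ ♗ ♕ ♔ ♗ ♘ ♖


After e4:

♜ ♞ ♝ ♛ ♚ ♝ · ♜
♟ ♟ ♟ ♟ ♟ ♟ ♟ ♟
· · · · · · · ♞
· · · · · · · ·
· · · · ♙ · · ·
· · · · · · · ·
♙ ♙ ♙ ♙ · ♙ ♙ ♙
♖ ♘ ♗ ♕ ♔ ♗ ♘ ♖



  a b c d e f g h
  ─────────────────
8│♜ ♞ ♝ ♛ ♚ ♝ · ♜│8
7│♟ ♟ ♟ ♟ ♟ ♟ ♟ ♟│7
6│· · · · · · · ♞│6
5│· · · · · · · ·│5
4│· · · · ♙ · · ·│4
3│· · · · · · · ·│3
2│♙ ♙ ♙ ♙ · ♙ ♙ ♙│2
1│♖ ♘ ♗ ♕ ♔ ♗ ♘ ♖│1
  ─────────────────
  a b c d e f g h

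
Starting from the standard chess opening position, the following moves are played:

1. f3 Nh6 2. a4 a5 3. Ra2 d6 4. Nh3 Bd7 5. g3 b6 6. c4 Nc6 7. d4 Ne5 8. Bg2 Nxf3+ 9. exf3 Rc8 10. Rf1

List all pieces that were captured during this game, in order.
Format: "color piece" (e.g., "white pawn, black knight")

Tracking captures:
  Nxf3+: captured white pawn
  exf3: captured black knight

white pawn, black knight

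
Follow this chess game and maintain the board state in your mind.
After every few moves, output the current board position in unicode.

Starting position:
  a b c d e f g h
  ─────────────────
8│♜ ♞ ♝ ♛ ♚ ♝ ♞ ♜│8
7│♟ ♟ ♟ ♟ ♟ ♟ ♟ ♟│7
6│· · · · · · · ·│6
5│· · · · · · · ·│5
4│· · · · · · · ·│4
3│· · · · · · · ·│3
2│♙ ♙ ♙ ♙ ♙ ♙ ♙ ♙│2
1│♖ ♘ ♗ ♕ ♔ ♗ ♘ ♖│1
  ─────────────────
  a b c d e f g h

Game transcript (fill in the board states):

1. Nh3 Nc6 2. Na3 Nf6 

  a b c d e f g h
  ─────────────────
8│♜ · ♝ ♛ ♚ ♝ · ♜│8
7│♟ ♟ ♟ ♟ ♟ ♟ ♟ ♟│7
6│· · ♞ · · ♞ · ·│6
5│· · · · · · · ·│5
4│· · · · · · · ·│4
3│♘ · · · · · · ♘│3
2│♙ ♙ ♙ ♙ ♙ ♙ ♙ ♙│2
1│♖ · ♗ ♕ ♔ ♗ · ♖│1
  ─────────────────
  a b c d e f g h

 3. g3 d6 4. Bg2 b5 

  a b c d e f g h
  ─────────────────
8│♜ · ♝ ♛ ♚ ♝ · ♜│8
7│♟ · ♟ · ♟ ♟ ♟ ♟│7
6│· · ♞ ♟ · ♞ · ·│6
5│· ♟ · · · · · ·│5
4│· · · · · · · ·│4
3│♘ · · · · · ♙ ♘│3
2│♙ ♙ ♙ ♙ ♙ ♙ ♗ ♙│2
1│♖ · ♗ ♕ ♔ · · ♖│1
  ─────────────────
  a b c d e f g h

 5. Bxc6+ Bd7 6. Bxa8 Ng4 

  a b c d e f g h
  ─────────────────
8│♗ · · ♛ ♚ ♝ · ♜│8
7│♟ · ♟ ♝ ♟ ♟ ♟ ♟│7
6│· · · ♟ · · · ·│6
5│· ♟ · · · · · ·│5
4│· · · · · · ♞ ·│4
3│♘ · · · · · ♙ ♘│3
2│♙ ♙ ♙ ♙ ♙ ♙ · ♙│2
1│♖ · ♗ ♕ ♔ · · ♖│1
  ─────────────────
  a b c d e f g h

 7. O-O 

  a b c d e f g h
  ─────────────────
8│♗ · · ♛ ♚ ♝ · ♜│8
7│♟ · ♟ ♝ ♟ ♟ ♟ ♟│7
6│· · · ♟ · · · ·│6
5│· ♟ · · · · · ·│5
4│· · · · · · ♞ ·│4
3│♘ · · · · · ♙ ♘│3
2│♙ ♙ ♙ ♙ ♙ ♙ · ♙│2
1│♖ · ♗ ♕ · ♖ ♔ ·│1
  ─────────────────
  a b c d e f g h


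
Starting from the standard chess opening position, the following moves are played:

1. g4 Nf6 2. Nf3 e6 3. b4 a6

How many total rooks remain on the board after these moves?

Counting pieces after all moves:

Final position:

  a b c d e f g h
  ─────────────────
8│♜ ♞ ♝ ♛ ♚ ♝ · ♜│8
7│· ♟ ♟ ♟ · ♟ ♟ ♟│7
6│♟ · · · ♟ ♞ · ·│6
5│· · · · · · · ·│5
4│· ♙ · · · · ♙ ·│4
3│· · · · · ♘ · ·│3
2│♙ · ♙ ♙ ♙ ♙ · ♙│2
1│♖ ♘ ♗ ♕ ♔ ♗ · ♖│1
  ─────────────────
  a b c d e f g h


4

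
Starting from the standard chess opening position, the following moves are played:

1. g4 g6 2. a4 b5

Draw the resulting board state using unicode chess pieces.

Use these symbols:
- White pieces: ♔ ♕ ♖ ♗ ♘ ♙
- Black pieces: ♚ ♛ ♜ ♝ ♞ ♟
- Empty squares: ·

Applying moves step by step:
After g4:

♜ ♞ ♝ ♛ ♚ ♝ ♞ ♜
♟ ♟ ♟ ♟ ♟ ♟ ♟ ♟
· · · · · · · ·
· · · · · · · ·
· · · · · · ♙ ·
· · · · · · · ·
♙ ♙ ♙ ♙ ♙ ♙ · ♙
♖ ♘ ♗ ♕ ♔ ♗ ♘ ♖


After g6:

♜ ♞ ♝ ♛ ♚ ♝ ♞ ♜
♟ ♟ ♟ ♟ ♟ ♟ · ♟
· · · · · · ♟ ·
· · · · · · · ·
· · · · · · ♙ ·
· · · · · · · ·
♙ ♙ ♙ ♙ ♙ ♙ · ♙
♖ ♘ ♗ ♕ ♔ ♗ ♘ ♖


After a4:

♜ ♞ ♝ ♛ ♚ ♝ ♞ ♜
♟ ♟ ♟ ♟ ♟ ♟ · ♟
· · · · · · ♟ ·
· · · · · · · ·
♙ · · · · · ♙ ·
· · · · · · · ·
· ♙ ♙ ♙ ♙ ♙ · ♙
♖ ♘ ♗ ♕ ♔ ♗ ♘ ♖


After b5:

♜ ♞ ♝ ♛ ♚ ♝ ♞ ♜
♟ · ♟ ♟ ♟ ♟ · ♟
· · · · · · ♟ ·
· ♟ · · · · · ·
♙ · · · · · ♙ ·
· · · · · · · ·
· ♙ ♙ ♙ ♙ ♙ · ♙
♖ ♘ ♗ ♕ ♔ ♗ ♘ ♖



  a b c d e f g h
  ─────────────────
8│♜ ♞ ♝ ♛ ♚ ♝ ♞ ♜│8
7│♟ · ♟ ♟ ♟ ♟ · ♟│7
6│· · · · · · ♟ ·│6
5│· ♟ · · · · · ·│5
4│♙ · · · · · ♙ ·│4
3│· · · · · · · ·│3
2│· ♙ ♙ ♙ ♙ ♙ · ♙│2
1│♖ ♘ ♗ ♕ ♔ ♗ ♘ ♖│1
  ─────────────────
  a b c d e f g h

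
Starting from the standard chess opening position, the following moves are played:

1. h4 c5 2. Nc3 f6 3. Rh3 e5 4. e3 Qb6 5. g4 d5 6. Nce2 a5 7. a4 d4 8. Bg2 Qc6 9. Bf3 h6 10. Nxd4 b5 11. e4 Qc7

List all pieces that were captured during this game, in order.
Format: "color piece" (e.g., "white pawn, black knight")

Tracking captures:
  Nxd4: captured black pawn

black pawn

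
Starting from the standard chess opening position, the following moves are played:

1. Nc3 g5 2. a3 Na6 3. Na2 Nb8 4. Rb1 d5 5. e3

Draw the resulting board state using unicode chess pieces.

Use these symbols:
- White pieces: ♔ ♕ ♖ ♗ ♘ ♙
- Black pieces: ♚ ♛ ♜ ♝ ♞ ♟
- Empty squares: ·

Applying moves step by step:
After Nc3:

♜ ♞ ♝ ♛ ♚ ♝ ♞ ♜
♟ ♟ ♟ ♟ ♟ ♟ ♟ ♟
· · · · · · · ·
· · · · · · · ·
· · · · · · · ·
· · ♘ · · · · ·
♙ ♙ ♙ ♙ ♙ ♙ ♙ ♙
♖ · ♗ ♕ ♔ ♗ ♘ ♖


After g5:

♜ ♞ ♝ ♛ ♚ ♝ ♞ ♜
♟ ♟ ♟ ♟ ♟ ♟ · ♟
· · · · · · · ·
· · · · · · ♟ ·
· · · · · · · ·
· · ♘ · · · · ·
♙ ♙ ♙ ♙ ♙ ♙ ♙ ♙
♖ · ♗ ♕ ♔ ♗ ♘ ♖


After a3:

♜ ♞ ♝ ♛ ♚ ♝ ♞ ♜
♟ ♟ ♟ ♟ ♟ ♟ · ♟
· · · · · · · ·
· · · · · · ♟ ·
· · · · · · · ·
♙ · ♘ · · · · ·
· ♙ ♙ ♙ ♙ ♙ ♙ ♙
♖ · ♗ ♕ ♔ ♗ ♘ ♖


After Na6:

♜ · ♝ ♛ ♚ ♝ ♞ ♜
♟ ♟ ♟ ♟ ♟ ♟ · ♟
♞ · · · · · · ·
· · · · · · ♟ ·
· · · · · · · ·
♙ · ♘ · · · · ·
· ♙ ♙ ♙ ♙ ♙ ♙ ♙
♖ · ♗ ♕ ♔ ♗ ♘ ♖


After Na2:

♜ · ♝ ♛ ♚ ♝ ♞ ♜
♟ ♟ ♟ ♟ ♟ ♟ · ♟
♞ · · · · · · ·
· · · · · · ♟ ·
· · · · · · · ·
♙ · · · · · · ·
♘ ♙ ♙ ♙ ♙ ♙ ♙ ♙
♖ · ♗ ♕ ♔ ♗ ♘ ♖


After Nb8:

♜ ♞ ♝ ♛ ♚ ♝ ♞ ♜
♟ ♟ ♟ ♟ ♟ ♟ · ♟
· · · · · · · ·
· · · · · · ♟ ·
· · · · · · · ·
♙ · · · · · · ·
♘ ♙ ♙ ♙ ♙ ♙ ♙ ♙
♖ · ♗ ♕ ♔ ♗ ♘ ♖


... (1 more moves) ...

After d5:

♜ ♞ ♝ ♛ ♚ ♝ ♞ ♜
♟ ♟ ♟ · ♟ ♟ · ♟
· · · · · · · ·
· · · ♟ · · ♟ ·
· · · · · · · ·
♙ · · · · · · ·
♘ ♙ ♙ ♙ ♙ ♙ ♙ ♙
· ♖ ♗ ♕ ♔ ♗ ♘ ♖


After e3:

♜ ♞ ♝ ♛ ♚ ♝ ♞ ♜
♟ ♟ ♟ · ♟ ♟ · ♟
· · · · · · · ·
· · · ♟ · · ♟ ·
· · · · · · · ·
♙ · · · ♙ · · ·
♘ ♙ ♙ ♙ · ♙ ♙ ♙
· ♖ ♗ ♕ ♔ ♗ ♘ ♖



  a b c d e f g h
  ─────────────────
8│♜ ♞ ♝ ♛ ♚ ♝ ♞ ♜│8
7│♟ ♟ ♟ · ♟ ♟ · ♟│7
6│· · · · · · · ·│6
5│· · · ♟ · · ♟ ·│5
4│· · · · · · · ·│4
3│♙ · · · ♙ · · ·│3
2│♘ ♙ ♙ ♙ · ♙ ♙ ♙│2
1│· ♖ ♗ ♕ ♔ ♗ ♘ ♖│1
  ─────────────────
  a b c d e f g h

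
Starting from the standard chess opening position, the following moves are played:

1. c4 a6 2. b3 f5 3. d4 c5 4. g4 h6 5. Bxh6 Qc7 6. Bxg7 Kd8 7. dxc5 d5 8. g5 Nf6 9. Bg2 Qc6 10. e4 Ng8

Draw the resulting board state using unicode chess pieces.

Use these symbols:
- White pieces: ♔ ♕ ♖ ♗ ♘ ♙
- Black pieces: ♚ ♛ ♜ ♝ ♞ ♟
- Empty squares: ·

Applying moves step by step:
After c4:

♜ ♞ ♝ ♛ ♚ ♝ ♞ ♜
♟ ♟ ♟ ♟ ♟ ♟ ♟ ♟
· · · · · · · ·
· · · · · · · ·
· · ♙ · · · · ·
· · · · · · · ·
♙ ♙ · ♙ ♙ ♙ ♙ ♙
♖ ♘ ♗ ♕ ♔ ♗ ♘ ♖


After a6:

♜ ♞ ♝ ♛ ♚ ♝ ♞ ♜
· ♟ ♟ ♟ ♟ ♟ ♟ ♟
♟ · · · · · · ·
· · · · · · · ·
· · ♙ · · · · ·
· · · · · · · ·
♙ ♙ · ♙ ♙ ♙ ♙ ♙
♖ ♘ ♗ ♕ ♔ ♗ ♘ ♖


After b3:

♜ ♞ ♝ ♛ ♚ ♝ ♞ ♜
· ♟ ♟ ♟ ♟ ♟ ♟ ♟
♟ · · · · · · ·
· · · · · · · ·
· · ♙ · · · · ·
· ♙ · · · · · ·
♙ · · ♙ ♙ ♙ ♙ ♙
♖ ♘ ♗ ♕ ♔ ♗ ♘ ♖


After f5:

♜ ♞ ♝ ♛ ♚ ♝ ♞ ♜
· ♟ ♟ ♟ ♟ · ♟ ♟
♟ · · · · · · ·
· · · · · ♟ · ·
· · ♙ · · · · ·
· ♙ · · · · · ·
♙ · · ♙ ♙ ♙ ♙ ♙
♖ ♘ ♗ ♕ ♔ ♗ ♘ ♖


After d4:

♜ ♞ ♝ ♛ ♚ ♝ ♞ ♜
· ♟ ♟ ♟ ♟ · ♟ ♟
♟ · · · · · · ·
· · · · · ♟ · ·
· · ♙ ♙ · · · ·
· ♙ · · · · · ·
♙ · · · ♙ ♙ ♙ ♙
♖ ♘ ♗ ♕ ♔ ♗ ♘ ♖


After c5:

♜ ♞ ♝ ♛ ♚ ♝ ♞ ♜
· ♟ · ♟ ♟ · ♟ ♟
♟ · · · · · · ·
· · ♟ · · ♟ · ·
· · ♙ ♙ · · · ·
· ♙ · · · · · ·
♙ · · · ♙ ♙ ♙ ♙
♖ ♘ ♗ ♕ ♔ ♗ ♘ ♖


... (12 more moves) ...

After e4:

♜ ♞ ♝ ♚ · ♝ · ♜
· ♟ · · ♟ · ♗ ·
♟ · ♛ · · ♞ · ·
· · ♙ ♟ · ♟ ♙ ·
· · ♙ · ♙ · · ·
· ♙ · · · · · ·
♙ · · · · ♙ ♗ ♙
♖ ♘ · ♕ ♔ · ♘ ♖


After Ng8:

♜ ♞ ♝ ♚ · ♝ ♞ ♜
· ♟ · · ♟ · ♗ ·
♟ · ♛ · · · · ·
· · ♙ ♟ · ♟ ♙ ·
· · ♙ · ♙ · · ·
· ♙ · · · · · ·
♙ · · · · ♙ ♗ ♙
♖ ♘ · ♕ ♔ · ♘ ♖



  a b c d e f g h
  ─────────────────
8│♜ ♞ ♝ ♚ · ♝ ♞ ♜│8
7│· ♟ · · ♟ · ♗ ·│7
6│♟ · ♛ · · · · ·│6
5│· · ♙ ♟ · ♟ ♙ ·│5
4│· · ♙ · ♙ · · ·│4
3│· ♙ · · · · · ·│3
2│♙ · · · · ♙ ♗ ♙│2
1│♖ ♘ · ♕ ♔ · ♘ ♖│1
  ─────────────────
  a b c d e f g h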